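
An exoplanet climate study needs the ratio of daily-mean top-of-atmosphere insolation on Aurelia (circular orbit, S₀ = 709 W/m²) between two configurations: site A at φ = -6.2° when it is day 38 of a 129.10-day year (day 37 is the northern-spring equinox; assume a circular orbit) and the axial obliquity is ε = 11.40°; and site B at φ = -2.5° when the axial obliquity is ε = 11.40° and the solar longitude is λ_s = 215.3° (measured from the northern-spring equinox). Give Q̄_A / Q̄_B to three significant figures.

Q̄_A / Q̄_B ≈ 0.992

— Configuration A (φ=-6.2°):
Solar longitude: λ_s = 360° × (38 − 37)/129.10 = 2.789°.
sin δ = sin 11.40° × sin 2.789° = 0.00962, so δ = +0.551°.
cos H₀ = −tan(-6.2°) tan(+0.551°) = 0.0010, H₀ = 1.5698 rad.
Bracket: H₀ sin φ sin δ + cos φ cos δ sin H₀ = 1.5698×-0.10800×0.00962 + 0.99415×0.99995×1.00000 = -0.001631 + 0.994100 = 0.992469.
Q̄ = (S₀/π) × [bracket] = (709/π) × 0.992469 = 223.98 W/m².
— Configuration B (φ=-2.5°):
Solar declination: sin δ = sin ε · sin λ_s = sin 11.40° × sin 215.3° = -0.11422, so δ = -6.559°.
cos H₀ = −tan(-2.5°) tan(-6.559°) = -0.0050, H₀ = 1.5758 rad.
Bracket: H₀ sin φ sin δ + cos φ cos δ sin H₀ = 1.5758×-0.04362×-0.11422 + 0.99905×0.99346×0.99999 = 0.007851 + 0.992506 = 1.000357.
Q̄ = (S₀/π) × [bracket] = (709/π) × 1.000357 = 225.76 W/m².
Ratio Q̄_A / Q̄_B = 223.98 / 225.76 = 0.9921.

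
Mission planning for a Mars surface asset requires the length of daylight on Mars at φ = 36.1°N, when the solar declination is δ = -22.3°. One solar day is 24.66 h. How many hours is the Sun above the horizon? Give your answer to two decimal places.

9.95 h

cos H₀ = −tan φ · tan δ = −tan(+36.1°) × tan(-22.300°) = 0.2991, so H₀ = 1.2671 rad = 72.60°.
Daylight = 2H₀/(2π) × 24.66 h = (1.2671/π) × 24.66 = 9.95 h.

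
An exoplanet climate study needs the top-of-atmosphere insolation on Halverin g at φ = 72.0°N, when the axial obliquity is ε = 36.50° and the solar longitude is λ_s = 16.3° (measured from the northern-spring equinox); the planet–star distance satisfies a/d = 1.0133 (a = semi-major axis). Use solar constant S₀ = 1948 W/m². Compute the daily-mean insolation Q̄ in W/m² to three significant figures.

Q̄ ≈ 380 W/m²

Solar declination: sin δ = sin ε · sin λ_s = sin 36.50° × sin 16.3° = 0.16695, so δ = +9.610°.
cos H₀ = −tan(+72.0°) tan(+9.610°) = -0.5211, H₀ = 2.1190 rad.
Bracket: H₀ sin φ sin δ + cos φ cos δ sin H₀ = 2.1190×0.95106×0.16695 + 0.30902×0.98597×0.85348 = 0.336454 + 0.260042 = 0.596496.
Inverse-square distance factor (a/d)² = 1.0133² = 1.026777.
Q̄ = (S₀/π) × 1.026777 × [bracket] = (1948/π) × 1.026777 × 0.596496 = 379.8 W/m².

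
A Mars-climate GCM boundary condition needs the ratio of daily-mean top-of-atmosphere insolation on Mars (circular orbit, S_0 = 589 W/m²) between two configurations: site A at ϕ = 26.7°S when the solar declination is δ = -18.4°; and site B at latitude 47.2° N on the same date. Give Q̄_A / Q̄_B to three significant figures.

Q̄_A / Q̄_B ≈ 3.35

— Configuration A (ϕ=-26.7°):
cos h₀ = −tan(-26.7°) tan(-18.400°) = -0.1673, h₀ = 1.7389 rad.
Bracket: h₀ sin ϕ sin δ + cos ϕ cos δ sin h₀ = 1.7389×-0.44932×-0.31565 + 0.89337×0.94888×0.98590 = 0.246624 + 0.835748 = 1.082372.
Q̄ = (S_0/π) × [bracket] = (589/π) × 1.082372 = 202.93 W/m².
— Configuration B (ϕ=+47.2°):
cos h₀ = −tan(+47.2°) tan(-18.400°) = 0.3592, h₀ = 1.2033 rad.
Bracket: h₀ sin ϕ sin δ + cos ϕ cos δ sin h₀ = 1.2033×0.73373×-0.31565 + 0.67944×0.94888×0.93325 = -0.278687 + 0.601673 = 0.322986.
Q̄ = (S_0/π) × [bracket] = (589/π) × 0.322986 = 60.555 W/m².
Ratio Q̄_A / Q̄_B = 202.93 / 60.555 = 3.351.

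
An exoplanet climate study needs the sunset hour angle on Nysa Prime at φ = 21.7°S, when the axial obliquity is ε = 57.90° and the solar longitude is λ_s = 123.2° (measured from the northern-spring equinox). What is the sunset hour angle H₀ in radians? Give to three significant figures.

H₀ = 1.16 rad

Solar declination: sin δ = sin ε · sin λ_s = sin 57.90° × sin 123.2° = 0.70884, so δ = +45.141°.
cos H₀ = −tan φ · tan δ = −tan(-21.7°) × tan(+45.141°) = 0.3999, so H₀ = 1.1594 rad = 66.43°.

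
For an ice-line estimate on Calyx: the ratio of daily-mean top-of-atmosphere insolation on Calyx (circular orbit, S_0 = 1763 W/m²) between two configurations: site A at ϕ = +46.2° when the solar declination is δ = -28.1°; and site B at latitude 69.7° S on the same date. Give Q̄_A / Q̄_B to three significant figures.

Q̄_A / Q̄_B ≈ 0.125

— Configuration A (ϕ=+46.2°):
cos h₀ = −tan(+46.2°) tan(-28.100°) = 0.5568, h₀ = 0.9803 rad.
Bracket: h₀ sin ϕ sin δ + cos ϕ cos δ sin h₀ = 0.9803×0.72176×-0.47101 + 0.69214×0.88213×0.83065 = -0.333259 + 0.507160 = 0.173901.
Q̄ = (S_0/π) × [bracket] = (1763/π) × 0.173901 = 97.590 W/m².
— Configuration B (ϕ=-69.7°):
cos h₀ = −tan(-69.7°) tan(-28.100°) = -1.4435 ≤ −1 ⇒ polar day, h₀ = π.
Bracket: h₀ sin ϕ sin δ + cos ϕ cos δ sin h₀ = 3.1416×-0.93789×-0.47101 + 0.34694×0.88213×0.00000 = 1.387819 + 0.000000 = 1.387819.
Q̄ = (S_0/π) × [bracket] = (1763/π) × 1.387819 = 778.82 W/m².
Ratio Q̄_A / Q̄_B = 97.590 / 778.82 = 0.1253.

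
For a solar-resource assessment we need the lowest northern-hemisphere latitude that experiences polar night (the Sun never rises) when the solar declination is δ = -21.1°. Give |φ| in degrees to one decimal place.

Polar night requires cos H₀ = −tan φ tan δ ≥ 1, i.e. tan φ tan δ ≤ −1.
The boundary is |tan φ| · |tan δ| = 1, so |φ| = 90° − |δ| = 90° − 21.1° = 68.9° in the northern hemisphere.

|φ| = 68.9°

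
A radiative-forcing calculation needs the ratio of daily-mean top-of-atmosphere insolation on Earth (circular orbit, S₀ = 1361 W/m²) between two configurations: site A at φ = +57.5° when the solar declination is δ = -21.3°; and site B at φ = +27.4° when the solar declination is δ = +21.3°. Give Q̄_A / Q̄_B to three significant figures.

Q̄_A / Q̄_B ≈ 0.105

— Configuration A (φ=+57.5°):
cos H₀ = −tan(+57.5°) tan(-21.300°) = 0.6120, H₀ = 0.9122 rad.
Bracket: H₀ sin φ sin δ + cos φ cos δ sin H₀ = 0.9122×0.84339×-0.36325 + 0.53730×0.93169×0.79086 = -0.279463 + 0.395902 = 0.116439.
Q̄ = (S₀/π) × [bracket] = (1361/π) × 0.116439 = 50.444 W/m².
— Configuration B (φ=+27.4°):
cos H₀ = −tan(+27.4°) tan(+21.300°) = -0.2021, H₀ = 1.7743 rad.
Bracket: H₀ sin φ sin δ + cos φ cos δ sin H₀ = 1.7743×0.46020×0.36325 + 0.88782×0.93169×0.97937 = 0.296606 + 0.810108 = 1.106714.
Q̄ = (S₀/π) × [bracket] = (1361/π) × 1.106714 = 479.45 W/m².
Ratio Q̄_A / Q̄_B = 50.444 / 479.45 = 0.1052.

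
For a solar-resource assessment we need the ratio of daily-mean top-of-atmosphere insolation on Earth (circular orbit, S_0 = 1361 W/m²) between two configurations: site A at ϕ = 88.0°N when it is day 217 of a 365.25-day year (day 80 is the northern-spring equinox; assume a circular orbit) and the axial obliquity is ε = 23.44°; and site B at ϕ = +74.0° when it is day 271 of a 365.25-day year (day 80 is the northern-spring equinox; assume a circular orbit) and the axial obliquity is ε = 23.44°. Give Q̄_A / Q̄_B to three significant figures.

Q̄_A / Q̄_B ≈ 4.54

— Configuration A (ϕ=+88.0°):
Solar longitude: L_s = 360° × (217 − 80)/365.25 = 135.031°.
sin δ = sin 23.44° × sin 135.031° = 0.28113, so δ = +16.328°.
cos h₀ = −tan(+88.0°) tan(+16.328°) = -8.3888 ≤ −1 ⇒ polar day, h₀ = π.
Bracket: h₀ sin ϕ sin δ + cos ϕ cos δ sin h₀ = 3.1416×0.99939×0.28113 + 0.03490×0.95967×0.00000 = 0.882659 + 0.000000 = 0.882659.
Q̄ = (S_0/π) × [bracket] = (1361/π) × 0.882659 = 382.39 W/m².
— Configuration B (ϕ=+74.0°):
Solar longitude: L_s = 360° × (271 − 80)/365.25 = 188.255°.
sin δ = sin 23.44° × sin 188.255° = -0.05711, so δ = -3.274°.
cos h₀ = −tan(+74.0°) tan(-3.274°) = 0.1995, h₀ = 1.3700 rad.
Bracket: h₀ sin ϕ sin δ + cos ϕ cos δ sin h₀ = 1.3700×0.96126×-0.05711 + 0.27564×0.99837×0.97990 = -0.075210 + 0.269659 = 0.194449.
Q̄ = (S_0/π) × [bracket] = (1361/π) × 0.194449 = 84.239 W/m².
Ratio Q̄_A / Q̄_B = 382.39 / 84.239 = 4.539.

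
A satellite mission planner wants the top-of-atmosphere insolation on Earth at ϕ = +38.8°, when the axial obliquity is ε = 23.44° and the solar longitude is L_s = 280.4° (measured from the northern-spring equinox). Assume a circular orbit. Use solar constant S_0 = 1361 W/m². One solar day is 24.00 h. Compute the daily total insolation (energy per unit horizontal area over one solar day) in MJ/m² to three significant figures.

Solar declination: sin δ = sin ε · sin L_s = sin 23.44° × sin 280.4° = -0.39125, so δ = -23.033°.
cos h₀ = −tan(+38.8°) tan(-23.033°) = 0.3418, h₀ = 1.2219 rad.
Bracket: h₀ sin ϕ sin δ + cos ϕ cos δ sin h₀ = 1.2219×0.62660×-0.39125 + 0.77934×0.92028×0.93976 = -0.299558 + 0.674006 = 0.374448.
Q̄ = (S_0/π) × [bracket] = (1361/π) × 0.374448 = 162.22 W/m².
Daily total = Q̄ × 24.00 h × 3600 s/h = 162.22 × 24.00 × 3600 / 10⁶ = 14.02 MJ/m².

14.0 MJ/m²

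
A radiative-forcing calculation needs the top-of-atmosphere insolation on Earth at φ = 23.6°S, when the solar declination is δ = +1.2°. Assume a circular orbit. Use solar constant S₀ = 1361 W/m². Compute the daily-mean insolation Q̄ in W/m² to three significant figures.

cos H₀ = −tan(-23.6°) tan(+1.200°) = 0.0092, H₀ = 1.5616 rad.
Bracket: H₀ sin φ sin δ + cos φ cos δ sin H₀ = 1.5616×-0.40035×0.02094 + 0.91636×0.99978×0.99996 = -0.013091 + 0.916122 = 0.903031.
Q̄ = (S₀/π) × [bracket] = (1361/π) × 0.903031 = 391.2 W/m².

Q̄ ≈ 391 W/m²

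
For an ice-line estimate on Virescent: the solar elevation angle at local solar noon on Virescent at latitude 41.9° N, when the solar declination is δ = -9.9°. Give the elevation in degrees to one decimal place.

38.2°

At local noon the hour angle is zero, so the zenith angle equals |φ − δ| = |+41.9° − (-9.900°)| = 51.800°.
Elevation = 90° − 51.800° = 38.2°.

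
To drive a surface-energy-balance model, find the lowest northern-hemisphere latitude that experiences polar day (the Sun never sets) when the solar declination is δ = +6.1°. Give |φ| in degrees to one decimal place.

|φ| = 83.9°

Polar day requires cos H₀ = −tan φ tan δ ≤ −1, i.e. tan φ tan δ ≥ 1.
The boundary is |tan φ| · |tan δ| = 1, so |φ| = 90° − |δ| = 90° − 6.1° = 83.9° in the northern hemisphere.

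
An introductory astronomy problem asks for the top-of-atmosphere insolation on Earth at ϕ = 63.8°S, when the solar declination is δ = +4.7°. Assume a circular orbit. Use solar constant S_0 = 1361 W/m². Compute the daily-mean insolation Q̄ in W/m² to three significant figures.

Q̄ ≈ 143 W/m²

cos h₀ = −tan(-63.8°) tan(+4.700°) = 0.1671, h₀ = 1.4029 rad.
Bracket: h₀ sin ϕ sin δ + cos ϕ cos δ sin h₀ = 1.4029×-0.89726×0.08194 + 0.44151×0.99664×0.98594 = -0.103143 + 0.433840 = 0.330697.
Q̄ = (S_0/π) × [bracket] = (1361/π) × 0.330697 = 143.3 W/m².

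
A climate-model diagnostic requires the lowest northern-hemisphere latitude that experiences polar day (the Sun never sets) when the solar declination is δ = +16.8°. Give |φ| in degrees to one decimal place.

Polar day requires cos H₀ = −tan φ tan δ ≤ −1, i.e. tan φ tan δ ≥ 1.
The boundary is |tan φ| · |tan δ| = 1, so |φ| = 90° − |δ| = 90° − 16.8° = 73.2° in the northern hemisphere.

|φ| = 73.2°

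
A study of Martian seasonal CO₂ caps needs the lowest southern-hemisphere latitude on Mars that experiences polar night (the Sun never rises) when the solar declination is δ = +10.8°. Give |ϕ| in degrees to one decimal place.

Polar night requires cos h₀ = −tan ϕ tan δ ≥ 1, i.e. tan ϕ tan δ ≤ −1.
The boundary is |tan ϕ| · |tan δ| = 1, so |ϕ| = 90° − |δ| = 90° − 10.8° = 79.2° in the southern hemisphere.

|ϕ| = 79.2°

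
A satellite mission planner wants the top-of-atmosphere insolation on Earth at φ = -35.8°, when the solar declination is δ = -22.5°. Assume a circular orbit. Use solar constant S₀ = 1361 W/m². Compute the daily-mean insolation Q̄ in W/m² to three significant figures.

Q̄ ≈ 492 W/m²

cos H₀ = −tan(-35.8°) tan(-22.500°) = -0.2987, H₀ = 1.8742 rad.
Bracket: H₀ sin φ sin δ + cos φ cos δ sin H₀ = 1.8742×-0.58496×-0.38268 + 0.81106×0.92388×0.95433 = 0.419544 + 0.715101 = 1.134645.
Q̄ = (S₀/π) × [bracket] = (1361/π) × 1.134645 = 491.6 W/m².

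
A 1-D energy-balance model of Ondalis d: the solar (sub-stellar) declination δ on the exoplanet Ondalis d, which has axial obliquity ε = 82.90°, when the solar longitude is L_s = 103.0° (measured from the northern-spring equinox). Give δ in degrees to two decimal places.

sin δ = sin ε · sin L_s = sin 82.90° × sin 103.0° = 0.966899.
δ = arcsin(0.966899) = +75.22°.

δ = +75.22°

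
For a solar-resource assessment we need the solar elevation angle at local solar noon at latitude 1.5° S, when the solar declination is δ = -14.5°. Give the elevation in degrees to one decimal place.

77.0°

At local noon the hour angle is zero, so the zenith angle equals |φ − δ| = |-1.5° − (-14.500°)| = 13.000°.
Elevation = 90° − 13.000° = 77.0°.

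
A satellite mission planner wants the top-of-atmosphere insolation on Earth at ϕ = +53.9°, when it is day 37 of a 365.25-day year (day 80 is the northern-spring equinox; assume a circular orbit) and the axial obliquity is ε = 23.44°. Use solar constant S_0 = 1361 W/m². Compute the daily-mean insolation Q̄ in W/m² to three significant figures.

Q̄ ≈ 117 W/m²

Solar longitude: L_s = 360° × (37 − 80)/365.25 = -42.382°, i.e. -42.382° + 360° = 317.618°.
sin δ = sin 23.44° × sin 317.618° = -0.26814, so δ = -15.553°.
cos h₀ = −tan(+53.9°) tan(-15.553°) = 0.3817, h₀ = 1.1792 rad.
Bracket: h₀ sin ϕ sin δ + cos ϕ cos δ sin h₀ = 1.1792×0.80799×-0.26814 + 0.58920×0.96338×0.92429 = -0.255479 + 0.524649 = 0.269170.
Q̄ = (S_0/π) × [bracket] = (1361/π) × 0.269170 = 116.6 W/m².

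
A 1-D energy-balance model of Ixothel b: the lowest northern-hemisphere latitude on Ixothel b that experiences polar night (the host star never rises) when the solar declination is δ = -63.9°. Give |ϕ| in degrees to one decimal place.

Polar night requires cos h₀ = −tan ϕ tan δ ≥ 1, i.e. tan ϕ tan δ ≤ −1.
The boundary is |tan ϕ| · |tan δ| = 1, so |ϕ| = 90° − |δ| = 90° − 63.9° = 26.1° in the northern hemisphere.

|ϕ| = 26.1°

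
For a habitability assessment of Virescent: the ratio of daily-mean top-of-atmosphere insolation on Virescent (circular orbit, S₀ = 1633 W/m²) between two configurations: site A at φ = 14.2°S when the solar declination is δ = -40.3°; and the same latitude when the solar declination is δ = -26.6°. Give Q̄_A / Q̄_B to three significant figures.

Q̄_A / Q̄_B ≈ 0.961

— Configuration A (φ=-14.2°):
cos H₀ = −tan(-14.2°) tan(-40.300°) = -0.2146, H₀ = 1.7871 rad.
Bracket: H₀ sin φ sin δ + cos φ cos δ sin H₀ = 1.7871×-0.24531×-0.64679 + 0.96945×0.76267×0.97670 = 0.283549 + 0.722143 = 1.005692.
Q̄ = (S₀/π) × [bracket] = (1633/π) × 1.005692 = 522.76 W/m².
— Configuration B (φ=-14.2°):
cos H₀ = −tan(-14.2°) tan(-26.600°) = -0.1267, H₀ = 1.6979 rad.
Bracket: H₀ sin φ sin δ + cos φ cos δ sin H₀ = 1.6979×-0.24531×-0.44776 + 0.96945×0.89415×0.99194 = 0.186497 + 0.859847 = 1.046344.
Q̄ = (S₀/π) × [bracket] = (1633/π) × 1.046344 = 543.89 W/m².
Ratio Q̄_A / Q̄_B = 522.76 / 543.89 = 0.9612.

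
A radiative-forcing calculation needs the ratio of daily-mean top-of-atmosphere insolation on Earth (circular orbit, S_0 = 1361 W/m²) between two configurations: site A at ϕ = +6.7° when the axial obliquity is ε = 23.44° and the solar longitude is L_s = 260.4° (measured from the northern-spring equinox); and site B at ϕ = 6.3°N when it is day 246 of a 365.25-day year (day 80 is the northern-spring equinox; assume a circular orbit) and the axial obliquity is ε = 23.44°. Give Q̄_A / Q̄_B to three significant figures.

— Configuration A (ϕ=+6.7°):
Solar declination: sin δ = sin ε · sin L_s = sin 23.44° × sin 260.4° = -0.39222, so δ = -23.093°.
cos h₀ = −tan(+6.7°) tan(-23.093°) = 0.0501, h₀ = 1.5207 rad.
Bracket: h₀ sin ϕ sin δ + cos ϕ cos δ sin h₀ = 1.5207×0.11667×-0.39222 + 0.99317×0.91987×0.99874 = -0.069588 + 0.912436 = 0.842848.
Q̄ = (S_0/π) × [bracket] = (1361/π) × 0.842848 = 365.14 W/m².
— Configuration B (ϕ=+6.3°):
Solar longitude: L_s = 360° × (246 − 80)/365.25 = 163.614°.
sin δ = sin 23.44° × sin 163.614° = 0.11222, so δ = +6.443°.
cos h₀ = −tan(+6.3°) tan(+6.443°) = -0.0125, h₀ = 1.5833 rad.
Bracket: h₀ sin ϕ sin δ + cos ϕ cos δ sin h₀ = 1.5833×0.10973×0.11222 + 0.99396×0.99368×0.99992 = 0.019497 + 0.987599 = 1.007096.
Q̄ = (S_0/π) × [bracket] = (1361/π) × 1.007096 = 436.29 W/m².
Ratio Q̄_A / Q̄_B = 365.14 / 436.29 = 0.8369.

Q̄_A / Q̄_B ≈ 0.837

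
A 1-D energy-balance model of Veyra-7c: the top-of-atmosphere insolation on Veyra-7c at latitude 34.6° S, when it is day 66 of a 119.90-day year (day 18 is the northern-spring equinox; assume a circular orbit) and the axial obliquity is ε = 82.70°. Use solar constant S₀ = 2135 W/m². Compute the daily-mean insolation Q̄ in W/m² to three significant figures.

Q̄ ≈ 159 W/m²

Solar longitude: λ_s = 360° × (66 − 18)/119.90 = 144.120°.
sin δ = sin 82.70° × sin 144.120° = 0.58134, so δ = +35.545°.
cos H₀ = −tan(-34.6°) tan(+35.545°) = 0.4929, H₀ = 1.0554 rad.
Bracket: H₀ sin φ sin δ + cos φ cos δ sin H₀ = 1.0554×-0.56784×0.58134 + 0.82314×0.81366×0.87010 = -0.348396 + 0.582755 = 0.234359.
Q̄ = (S₀/π) × [bracket] = (2135/π) × 0.234359 = 159.3 W/m².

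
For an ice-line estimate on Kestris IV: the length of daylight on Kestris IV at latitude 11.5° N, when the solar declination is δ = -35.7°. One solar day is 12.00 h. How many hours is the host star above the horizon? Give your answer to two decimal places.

5.44 h

cos h₀ = −tan ϕ · tan δ = −tan(+11.5°) × tan(-35.700°) = 0.1462, so h₀ = 1.4241 rad = 81.59°.
Daylight = 2h₀/(2π) × 12.00 h = (1.4241/π) × 12.00 = 5.44 h.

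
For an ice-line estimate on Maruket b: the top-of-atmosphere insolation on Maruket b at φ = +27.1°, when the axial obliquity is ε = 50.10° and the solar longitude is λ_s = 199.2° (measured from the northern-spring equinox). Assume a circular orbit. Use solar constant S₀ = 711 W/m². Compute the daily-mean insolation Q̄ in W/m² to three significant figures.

Solar declination: sin δ = sin ε · sin λ_s = sin 50.10° × sin 199.2° = -0.25230, so δ = -14.613°.
cos H₀ = −tan(+27.1°) tan(-14.613°) = 0.1334, H₀ = 1.4370 rad.
Bracket: H₀ sin φ sin δ + cos φ cos δ sin H₀ = 1.4370×0.45554×-0.25230 + 0.89021×0.96765×0.99106 = -0.165158 + 0.853711 = 0.688553.
Q̄ = (S₀/π) × [bracket] = (711/π) × 0.688553 = 155.8 W/m².

Q̄ ≈ 156 W/m²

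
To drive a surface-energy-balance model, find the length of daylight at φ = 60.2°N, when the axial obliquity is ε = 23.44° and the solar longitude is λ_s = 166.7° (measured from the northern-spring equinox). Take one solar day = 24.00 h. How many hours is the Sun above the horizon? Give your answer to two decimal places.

Solar declination: sin δ = sin ε · sin λ_s = sin 23.44° × sin 166.7° = 0.09151, so δ = +5.251°.
cos H₀ = −tan φ · tan δ = −tan(+60.2°) × tan(+5.251°) = -0.1605, so H₀ = 1.7320 rad = 99.23°.
Daylight = 2H₀/(2π) × 24.00 h = (1.7320/π) × 24.00 = 13.23 h.

13.23 h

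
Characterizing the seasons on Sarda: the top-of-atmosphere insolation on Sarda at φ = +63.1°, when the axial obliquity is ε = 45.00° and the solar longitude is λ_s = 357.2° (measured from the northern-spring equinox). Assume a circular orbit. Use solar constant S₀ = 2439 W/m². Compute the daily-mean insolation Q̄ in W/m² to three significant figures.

Q̄ ≈ 314 W/m²

Solar declination: sin δ = sin ε · sin λ_s = sin 45.00° × sin 357.2° = -0.03454, so δ = -1.980°.
cos H₀ = −tan(+63.1°) tan(-1.980°) = 0.0681, H₀ = 1.5026 rad.
Bracket: H₀ sin φ sin δ + cos φ cos δ sin H₀ = 1.5026×0.89180×-0.03454 + 0.45243×0.99940×0.99768 = -0.046284 + 0.451110 = 0.404826.
Q̄ = (S₀/π) × [bracket] = (2439/π) × 0.404826 = 314.3 W/m².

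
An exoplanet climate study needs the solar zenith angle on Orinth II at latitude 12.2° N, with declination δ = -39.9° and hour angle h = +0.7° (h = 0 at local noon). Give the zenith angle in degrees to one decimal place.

cos θ_z = sin φ sin δ + cos φ cos δ cos h = -0.135554 + 0.749783 = 0.614229.
θ_z = arccos(0.614229) = 52.1°.

θ_z = 52.1°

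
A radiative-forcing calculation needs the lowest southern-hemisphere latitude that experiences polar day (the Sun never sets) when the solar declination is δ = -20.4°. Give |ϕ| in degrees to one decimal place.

Polar day requires cos h₀ = −tan ϕ tan δ ≤ −1, i.e. tan ϕ tan δ ≥ 1.
The boundary is |tan ϕ| · |tan δ| = 1, so |ϕ| = 90° − |δ| = 90° − 20.4° = 69.6° in the southern hemisphere.

|ϕ| = 69.6°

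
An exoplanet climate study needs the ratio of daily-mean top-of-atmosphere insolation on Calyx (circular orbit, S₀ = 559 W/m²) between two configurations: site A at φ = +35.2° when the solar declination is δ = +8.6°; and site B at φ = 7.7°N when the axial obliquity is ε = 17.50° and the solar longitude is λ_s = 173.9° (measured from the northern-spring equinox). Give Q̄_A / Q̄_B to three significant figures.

Q̄_A / Q̄_B ≈ 0.951

— Configuration A (φ=+35.2°):
cos H₀ = −tan(+35.2°) tan(+8.600°) = -0.1067, H₀ = 1.6777 rad.
Bracket: H₀ sin φ sin δ + cos φ cos δ sin H₀ = 1.6777×0.57643×0.14954 + 0.81714×0.98876×0.99429 = 0.144617 + 0.803342 = 0.947959.
Q̄ = (S₀/π) × [bracket] = (559/π) × 0.947959 = 168.68 W/m².
— Configuration B (φ=+7.7°):
Solar declination: sin δ = sin ε · sin λ_s = sin 17.50° × sin 173.9° = 0.03195, so δ = +1.831°.
cos H₀ = −tan(+7.7°) tan(+1.831°) = -0.0043, H₀ = 1.5751 rad.
Bracket: H₀ sin φ sin δ + cos φ cos δ sin H₀ = 1.5751×0.13399×0.03195 + 0.99098×0.99949×0.99999 = 0.006743 + 0.990465 = 0.997208.
Q̄ = (S₀/π) × [bracket] = (559/π) × 0.997208 = 177.44 W/m².
Ratio Q̄_A / Q̄_B = 168.68 / 177.44 = 0.9506.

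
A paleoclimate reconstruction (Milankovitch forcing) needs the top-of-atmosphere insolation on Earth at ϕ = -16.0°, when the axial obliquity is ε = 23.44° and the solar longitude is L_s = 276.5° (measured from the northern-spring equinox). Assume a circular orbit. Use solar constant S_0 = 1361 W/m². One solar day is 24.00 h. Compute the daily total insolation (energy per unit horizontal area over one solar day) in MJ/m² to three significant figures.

39.7 MJ/m²

Solar declination: sin δ = sin ε · sin L_s = sin 23.44° × sin 276.5° = -0.39523, so δ = -23.280°.
cos h₀ = −tan(-16.0°) tan(-23.280°) = -0.1234, h₀ = 1.6945 rad.
Bracket: h₀ sin ϕ sin δ + cos ϕ cos δ sin h₀ = 1.6945×-0.27564×-0.39523 + 0.96126×0.91858×0.99236 = 0.184601 + 0.876248 = 1.060849.
Q̄ = (S_0/π) × [bracket] = (1361/π) × 1.060849 = 459.58 W/m².
Daily total = Q̄ × 24.00 h × 3600 s/h = 459.58 × 24.00 × 3600 / 10⁶ = 39.71 MJ/m².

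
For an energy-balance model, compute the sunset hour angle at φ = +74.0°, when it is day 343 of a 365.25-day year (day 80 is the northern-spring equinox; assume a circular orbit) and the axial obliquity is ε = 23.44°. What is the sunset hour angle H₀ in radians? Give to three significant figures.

H₀ = 0.00 rad

Solar longitude: λ_s = 360° × (343 − 80)/365.25 = 259.220°.
sin δ = sin 23.44° × sin 259.220° = -0.39077, so δ = -23.002°.
cos H₀ = −tan φ · tan δ = 1.4805 ≥ 1, so the Sun never rises (polar night) and H₀ = 0.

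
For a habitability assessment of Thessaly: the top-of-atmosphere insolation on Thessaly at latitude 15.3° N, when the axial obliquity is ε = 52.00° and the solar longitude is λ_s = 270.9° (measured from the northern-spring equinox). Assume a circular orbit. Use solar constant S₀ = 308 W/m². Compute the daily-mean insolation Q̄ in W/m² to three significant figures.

Solar declination: sin δ = sin ε · sin λ_s = sin 52.00° × sin 270.9° = -0.78791, so δ = -51.991°.
cos H₀ = −tan(+15.3°) tan(-51.991°) = 0.3500, H₀ = 1.2132 rad.
Bracket: H₀ sin φ sin δ + cos φ cos δ sin H₀ = 1.2132×0.26387×-0.78791 + 0.96456×0.61579×0.93674 = -0.252231 + 0.556392 = 0.304161.
Q̄ = (S₀/π) × [bracket] = (308/π) × 0.304161 = 29.82 W/m².

Q̄ ≈ 29.8 W/m²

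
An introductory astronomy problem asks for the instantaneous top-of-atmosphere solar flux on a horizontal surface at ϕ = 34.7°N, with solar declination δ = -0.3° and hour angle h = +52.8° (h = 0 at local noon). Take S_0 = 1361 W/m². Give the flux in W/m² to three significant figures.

cos θ_z = sin ϕ sin δ + cos ϕ cos δ cos h = -0.002981 + 0.497061 = 0.494080.
Flux = S_0 · cos θ_z = 1361 × 0.494080 = 672.4 W/m².

672 W/m²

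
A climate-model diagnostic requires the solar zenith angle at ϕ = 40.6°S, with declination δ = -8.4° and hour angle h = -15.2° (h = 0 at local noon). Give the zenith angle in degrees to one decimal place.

cos θ_z = sin ϕ sin δ + cos ϕ cos δ cos h = 0.095067 + 0.724849 = 0.819916.
θ_z = arccos(0.819916) = 34.9°.

θ_z = 34.9°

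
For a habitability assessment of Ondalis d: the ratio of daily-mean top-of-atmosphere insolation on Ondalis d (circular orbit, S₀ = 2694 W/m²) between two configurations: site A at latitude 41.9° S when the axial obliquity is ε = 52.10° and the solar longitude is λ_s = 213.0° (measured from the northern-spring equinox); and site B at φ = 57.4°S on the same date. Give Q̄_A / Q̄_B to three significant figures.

Q̄_A / Q̄_B ≈ 0.990

— Configuration A (φ=-41.9°):
Solar declination: sin δ = sin ε · sin λ_s = sin 52.10° × sin 213.0° = -0.42977, so δ = -25.453°.
cos H₀ = −tan(-41.9°) tan(-25.453°) = -0.4271, H₀ = 2.0120 rad.
Bracket: H₀ sin φ sin δ + cos φ cos δ sin H₀ = 2.0120×-0.66783×-0.42977 + 0.74431×0.90294×0.90422 = 0.577471 + 0.607697 = 1.185168.
Q̄ = (S₀/π) × [bracket] = (2694/π) × 1.185168 = 1016.3 W/m².
— Configuration B (φ=-57.4°):
cos H₀ = −tan(-57.4°) tan(-25.453°) = -0.7442, H₀ = 2.4102 rad.
Bracket: H₀ sin φ sin δ + cos φ cos δ sin H₀ = 2.4102×-0.84245×-0.42977 + 0.53877×0.90294×0.66791 = 0.872636 + 0.324923 = 1.197559.
Q̄ = (S₀/π) × [bracket] = (2694/π) × 1.197559 = 1026.9 W/m².
Ratio Q̄_A / Q̄_B = 1016.3 / 1026.9 = 0.9897.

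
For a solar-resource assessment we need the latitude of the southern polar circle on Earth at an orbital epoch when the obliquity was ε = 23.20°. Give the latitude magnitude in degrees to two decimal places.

The polar circle is the lowest latitude that experiences at least one full rotation of continuous darkness at the northern-summer solstice; it lies at |ϕ| = 90° − ε = 90° − 23.20° = 66.80°.

66.80°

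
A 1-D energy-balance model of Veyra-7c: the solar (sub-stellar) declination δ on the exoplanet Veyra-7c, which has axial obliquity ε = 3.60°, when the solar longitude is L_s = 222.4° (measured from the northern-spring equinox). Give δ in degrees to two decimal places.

sin δ = sin ε · sin L_s = sin 3.60° × sin 222.4° = -0.042340.
δ = arcsin(-0.042340) = -2.43°.

δ = -2.43°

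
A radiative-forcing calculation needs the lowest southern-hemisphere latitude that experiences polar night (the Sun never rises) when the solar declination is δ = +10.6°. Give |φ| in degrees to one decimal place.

|φ| = 79.4°

Polar night requires cos H₀ = −tan φ tan δ ≥ 1, i.e. tan φ tan δ ≤ −1.
The boundary is |tan φ| · |tan δ| = 1, so |φ| = 90° − |δ| = 90° − 10.6° = 79.4° in the southern hemisphere.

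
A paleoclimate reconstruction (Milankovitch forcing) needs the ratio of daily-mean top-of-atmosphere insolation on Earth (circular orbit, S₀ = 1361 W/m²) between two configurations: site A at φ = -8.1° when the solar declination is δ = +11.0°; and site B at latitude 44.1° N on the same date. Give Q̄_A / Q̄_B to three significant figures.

— Configuration A (φ=-8.1°):
cos H₀ = −tan(-8.1°) tan(+11.000°) = 0.0277, H₀ = 1.5431 rad.
Bracket: H₀ sin φ sin δ + cos φ cos δ sin H₀ = 1.5431×-0.14090×0.19081 + 0.99002×0.98163×0.99962 = -0.041486 + 0.971464 = 0.929978.
Q̄ = (S₀/π) × [bracket] = (1361/π) × 0.929978 = 402.88 W/m².
— Configuration B (φ=+44.1°):
cos H₀ = −tan(+44.1°) tan(+11.000°) = -0.1884, H₀ = 1.7603 rad.
Bracket: H₀ sin φ sin δ + cos φ cos δ sin H₀ = 1.7603×0.69591×0.19081 + 0.71813×0.98163×0.98210 = 0.233744 + 0.692320 = 0.926064.
Q̄ = (S₀/π) × [bracket] = (1361/π) × 0.926064 = 401.19 W/m².
Ratio Q̄_A / Q̄_B = 402.88 / 401.19 = 1.004.

Q̄_A / Q̄_B ≈ 1.00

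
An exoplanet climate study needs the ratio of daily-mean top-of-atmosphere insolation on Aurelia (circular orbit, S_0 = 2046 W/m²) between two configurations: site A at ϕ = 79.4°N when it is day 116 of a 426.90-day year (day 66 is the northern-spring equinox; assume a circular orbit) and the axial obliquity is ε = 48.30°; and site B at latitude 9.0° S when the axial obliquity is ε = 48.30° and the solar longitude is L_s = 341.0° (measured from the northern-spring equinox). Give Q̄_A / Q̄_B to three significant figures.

Q̄_A / Q̄_B ≈ 1.52

— Configuration A (ϕ=+79.4°):
Solar longitude: L_s = 360° × (116 − 66)/426.90 = 42.164°.
sin δ = sin 48.30° × sin 42.164° = 0.50119, so δ = +30.079°.
cos h₀ = −tan(+79.4°) tan(+30.079°) = -3.0948 ≤ −1 ⇒ polar day, h₀ = π.
Bracket: h₀ sin ϕ sin δ + cos ϕ cos δ sin h₀ = 3.1416×0.98294×0.50119 + 0.18395×0.86534×0.00000 = 1.547677 + 0.000000 = 1.547677.
Q̄ = (S_0/π) × [bracket] = (2046/π) × 1.547677 = 1007.9 W/m².
— Configuration B (ϕ=-9.0°):
Solar declination: sin δ = sin ε · sin L_s = sin 48.30° × sin 341.0° = -0.24308, so δ = -14.068°.
cos h₀ = −tan(-9.0°) tan(-14.068°) = -0.0397, h₀ = 1.6105 rad.
Bracket: h₀ sin ϕ sin δ + cos ϕ cos δ sin h₀ = 1.6105×-0.15643×-0.24308 + 0.98769×0.97001×0.99921 = 0.061239 + 0.957312 = 1.018551.
Q̄ = (S_0/π) × [bracket] = (2046/π) × 1.018551 = 663.34 W/m².
Ratio Q̄_A / Q̄_B = 1007.9 / 663.34 = 1.519.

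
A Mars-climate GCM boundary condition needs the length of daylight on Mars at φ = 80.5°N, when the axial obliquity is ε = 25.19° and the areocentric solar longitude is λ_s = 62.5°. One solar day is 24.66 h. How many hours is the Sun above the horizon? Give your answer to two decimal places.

24.66 h

sin δ = sin 25.19° × sin 62.5° = 0.37753, so δ = +22.181°.
Sunrise equation: cos H₀ = −tan φ · tan δ = -2.4363 ≤ −1, so the Sun never sets (polar day) and H₀ = π.
Daylight = 2H₀/(2π) × 24.66 h = (3.1416/π) × 24.66 = 24.66 h.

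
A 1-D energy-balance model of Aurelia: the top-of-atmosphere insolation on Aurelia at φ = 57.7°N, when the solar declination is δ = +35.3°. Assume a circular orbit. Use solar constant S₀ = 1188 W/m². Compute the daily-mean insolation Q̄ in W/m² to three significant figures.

cos H₀ = −tan(+57.7°) tan(+35.300°) = -1.1200 ≤ −1 ⇒ polar day, H₀ = π.
Bracket: H₀ sin φ sin δ + cos φ cos δ sin H₀ = 3.1416×0.84526×0.57786 + 0.53435×0.81614×0.00000 = 1.534489 + 0.000000 = 1.534489.
Q̄ = (S₀/π) × [bracket] = (1188/π) × 1.534489 = 580.3 W/m².

Q̄ ≈ 580 W/m²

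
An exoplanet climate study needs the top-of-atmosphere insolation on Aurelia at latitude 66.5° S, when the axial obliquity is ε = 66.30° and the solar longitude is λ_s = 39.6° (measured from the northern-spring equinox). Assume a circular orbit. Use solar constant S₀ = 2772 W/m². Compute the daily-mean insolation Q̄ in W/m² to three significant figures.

Solar declination: sin δ = sin ε · sin λ_s = sin 66.30° × sin 39.6° = 0.58367, so δ = +35.709°.
cos H₀ = −tan(-66.5°) tan(+35.709°) = 1.6531 ≥ 1 ⇒ polar night, H₀ = 0 and Q̄ = 0.

Q̄ ≈ 0.00 W/m²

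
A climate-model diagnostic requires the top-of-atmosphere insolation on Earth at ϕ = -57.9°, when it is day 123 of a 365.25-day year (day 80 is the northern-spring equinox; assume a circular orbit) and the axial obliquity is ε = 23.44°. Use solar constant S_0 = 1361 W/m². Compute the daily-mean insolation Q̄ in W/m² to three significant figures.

Solar longitude: L_s = 360° × (123 − 80)/365.25 = 42.382°.
sin δ = sin 23.44° × sin 42.382° = 0.26814, so δ = +15.553°.
cos h₀ = −tan(-57.9°) tan(+15.553°) = 0.4437, h₀ = 1.1111 rad.
Bracket: h₀ sin ϕ sin δ + cos ϕ cos δ sin h₀ = 1.1111×-0.84712×0.26814 + 0.53140×0.96338×0.89618 = -0.252383 + 0.458791 = 0.206408.
Q̄ = (S_0/π) × [bracket] = (1361/π) × 0.206408 = 89.42 W/m².

Q̄ ≈ 89.4 W/m²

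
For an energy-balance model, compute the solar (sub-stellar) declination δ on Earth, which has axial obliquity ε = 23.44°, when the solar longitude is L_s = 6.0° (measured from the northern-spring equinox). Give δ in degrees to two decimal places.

sin δ = sin ε · sin L_s = sin 23.44° × sin 6.0° = 0.041580.
δ = arcsin(0.041580) = +2.38°.

δ = +2.38°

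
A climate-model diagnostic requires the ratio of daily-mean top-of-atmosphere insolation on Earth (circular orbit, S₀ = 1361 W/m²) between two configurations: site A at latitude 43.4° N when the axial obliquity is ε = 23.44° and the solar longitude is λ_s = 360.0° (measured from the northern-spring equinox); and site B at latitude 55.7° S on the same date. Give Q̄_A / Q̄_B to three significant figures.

Q̄_A / Q̄_B ≈ 1.29

— Configuration A (φ=+43.4°):
Solar declination: sin δ = sin ε · sin λ_s = sin 23.44° × sin 360.0° = -0.00000, so δ = -0.000°.
cos H₀ = −tan(+43.4°) tan(-0.000°) = 0.0000, H₀ = 1.5708 rad.
Bracket: H₀ sin φ sin δ + cos φ cos δ sin H₀ = 1.5708×0.68709×-0.00000 + 0.72657×1.00000×1.00000 = -0.000000 + 0.726570 = 0.726570.
Q̄ = (S₀/π) × [bracket] = (1361/π) × 0.726570 = 314.76 W/m².
— Configuration B (φ=-55.7°):
cos H₀ = −tan(-55.7°) tan(-0.000°) = -0.0000, H₀ = 1.5708 rad.
Bracket: H₀ sin φ sin δ + cos φ cos δ sin H₀ = 1.5708×-0.82610×-0.00000 + 0.56353×1.00000×1.00000 = 0.000000 + 0.563530 = 0.563530.
Q̄ = (S₀/π) × [bracket] = (1361/π) × 0.563530 = 244.13 W/m².
Ratio Q̄_A / Q̄_B = 314.76 / 244.13 = 1.289.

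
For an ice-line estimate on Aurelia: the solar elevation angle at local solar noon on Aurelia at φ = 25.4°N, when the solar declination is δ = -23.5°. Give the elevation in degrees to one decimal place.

At local noon the hour angle is zero, so the zenith angle equals |φ − δ| = |+25.4° − (-23.500°)| = 48.900°.
Elevation = 90° − 48.900° = 41.1°.

41.1°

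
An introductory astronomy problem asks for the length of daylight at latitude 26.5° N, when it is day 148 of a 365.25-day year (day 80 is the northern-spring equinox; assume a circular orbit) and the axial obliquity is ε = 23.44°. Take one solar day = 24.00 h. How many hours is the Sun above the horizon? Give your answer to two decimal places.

Solar longitude: L_s = 360° × (148 − 80)/365.25 = 67.023°.
sin δ = sin 23.44° × sin 67.023° = 0.36623, so δ = +21.483°.
cos h₀ = −tan ϕ · tan δ = −tan(+26.5°) × tan(+21.483°) = -0.1962, so h₀ = 1.7683 rad = 101.32°.
Daylight = 2h₀/(2π) × 24.00 h = (1.7683/π) × 24.00 = 13.51 h.

13.51 h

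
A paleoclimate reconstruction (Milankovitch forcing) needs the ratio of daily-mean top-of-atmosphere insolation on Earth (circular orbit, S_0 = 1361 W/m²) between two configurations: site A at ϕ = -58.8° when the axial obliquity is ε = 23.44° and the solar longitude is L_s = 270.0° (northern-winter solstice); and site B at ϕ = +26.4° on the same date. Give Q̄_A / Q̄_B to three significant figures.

— Configuration A (ϕ=-58.8°):
Solar declination: sin δ = sin ε · sin L_s = sin 23.44° × sin 270.0° = -0.39779, so δ = -23.440°.
cos h₀ = −tan(-58.8°) tan(-23.440°) = -0.7159, h₀ = 2.3687 rad.
Bracket: h₀ sin ϕ sin δ + cos ϕ cos δ sin h₀ = 2.3687×-0.85536×-0.39779 + 0.51803×0.91748×0.69820 = 0.805959 + 0.331842 = 1.137801.
Q̄ = (S_0/π) × [bracket] = (1361/π) × 1.137801 = 492.92 W/m².
— Configuration B (ϕ=+26.4°):
cos h₀ = −tan(+26.4°) tan(-23.440°) = 0.2152, h₀ = 1.3539 rad.
Bracket: h₀ sin ϕ sin δ + cos ϕ cos δ sin h₀ = 1.3539×0.44464×-0.39779 + 0.89571×0.91748×0.97656 = -0.239469 + 0.802533 = 0.563064.
Q̄ = (S_0/π) × [bracket] = (1361/π) × 0.563064 = 243.93 W/m².
Ratio Q̄_A / Q̄_B = 492.92 / 243.93 = 2.021.

Q̄_A / Q̄_B ≈ 2.02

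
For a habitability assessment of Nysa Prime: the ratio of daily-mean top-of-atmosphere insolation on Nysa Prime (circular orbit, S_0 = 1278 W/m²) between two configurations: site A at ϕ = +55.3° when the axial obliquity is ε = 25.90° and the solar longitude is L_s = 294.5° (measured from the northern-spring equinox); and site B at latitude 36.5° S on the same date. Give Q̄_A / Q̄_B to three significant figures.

Q̄_A / Q̄_B ≈ 0.100

— Configuration A (ϕ=+55.3°):
Solar declination: sin δ = sin ε · sin L_s = sin 25.90° × sin 294.5° = -0.39747, so δ = -23.420°.
cos h₀ = −tan(+55.3°) tan(-23.420°) = 0.6256, h₀ = 0.8949 rad.
Bracket: h₀ sin ϕ sin δ + cos ϕ cos δ sin h₀ = 0.8949×0.82214×-0.39747 + 0.56928×0.91761×0.78018 = -0.292432 + 0.407548 = 0.115116.
Q̄ = (S_0/π) × [bracket] = (1278/π) × 0.115116 = 46.829 W/m².
— Configuration B (ϕ=-36.5°):
cos h₀ = −tan(-36.5°) tan(-23.420°) = -0.3205, h₀ = 1.8971 rad.
Bracket: h₀ sin ϕ sin δ + cos ϕ cos δ sin h₀ = 1.8971×-0.59482×-0.39747 + 0.80386×0.91761×0.94724 = 0.448518 + 0.698713 = 1.147231.
Q̄ = (S_0/π) × [bracket] = (1278/π) × 1.147231 = 466.69 W/m².
Ratio Q̄_A / Q̄_B = 46.829 / 466.69 = 0.1003.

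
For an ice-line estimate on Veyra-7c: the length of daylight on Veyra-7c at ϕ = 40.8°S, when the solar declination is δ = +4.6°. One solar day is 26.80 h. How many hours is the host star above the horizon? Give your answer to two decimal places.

12.81 h

cos h₀ = −tan ϕ · tan δ = −tan(-40.8°) × tan(+4.600°) = 0.0694, so h₀ = 1.5013 rad = 86.02°.
Daylight = 2h₀/(2π) × 26.80 h = (1.5013/π) × 26.80 = 12.81 h.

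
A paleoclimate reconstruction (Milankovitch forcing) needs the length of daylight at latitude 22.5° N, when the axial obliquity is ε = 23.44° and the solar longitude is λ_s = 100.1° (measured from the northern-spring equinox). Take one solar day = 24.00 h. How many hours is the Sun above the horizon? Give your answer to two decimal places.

13.35 h

Solar declination: sin δ = sin ε · sin λ_s = sin 23.44° × sin 100.1° = 0.39162, so δ = +23.056°.
cos H₀ = −tan φ · tan δ = −tan(+22.5°) × tan(+23.056°) = -0.1763, so H₀ = 1.7480 rad = 100.15°.
Daylight = 2H₀/(2π) × 24.00 h = (1.7480/π) × 24.00 = 13.35 h.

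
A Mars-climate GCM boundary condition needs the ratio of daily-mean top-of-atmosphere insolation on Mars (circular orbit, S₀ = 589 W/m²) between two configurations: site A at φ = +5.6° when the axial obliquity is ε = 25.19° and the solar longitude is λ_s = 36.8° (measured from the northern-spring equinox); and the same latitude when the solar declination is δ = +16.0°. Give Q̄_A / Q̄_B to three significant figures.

Q̄_A / Q̄_B ≈ 1.00

— Configuration A (φ=+5.6°):
Solar declination: sin δ = sin ε · sin λ_s = sin 25.19° × sin 36.8° = 0.25496, so δ = +14.771°.
cos H₀ = −tan(+5.6°) tan(+14.771°) = -0.0259, H₀ = 1.5967 rad.
Bracket: H₀ sin φ sin δ + cos φ cos δ sin H₀ = 1.5967×0.09758×0.25496 + 0.99523×0.96695×0.99967 = 0.039724 + 0.962020 = 1.001744.
Q̄ = (S₀/π) × [bracket] = (589/π) × 1.001744 = 187.81 W/m².
— Configuration B (φ=+5.6°):
cos H₀ = −tan(+5.6°) tan(+16.000°) = -0.0281, H₀ = 1.5989 rad.
Bracket: H₀ sin φ sin δ + cos φ cos δ sin H₀ = 1.5989×0.09758×0.27564 + 0.99523×0.96126×0.99960 = 0.043006 + 0.956292 = 0.999298.
Q̄ = (S₀/π) × [bracket] = (589/π) × 0.999298 = 187.35 W/m².
Ratio Q̄_A / Q̄_B = 187.81 / 187.35 = 1.002.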